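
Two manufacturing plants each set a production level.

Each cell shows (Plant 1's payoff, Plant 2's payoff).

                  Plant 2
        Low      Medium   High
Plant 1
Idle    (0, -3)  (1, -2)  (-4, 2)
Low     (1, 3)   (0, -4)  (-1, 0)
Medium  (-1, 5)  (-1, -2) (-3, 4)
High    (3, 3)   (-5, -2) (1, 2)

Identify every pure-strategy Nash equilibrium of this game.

Plant 1 against Low: payoffs 0, 1, -1, 3 → best response High.
Plant 1 against Medium: payoffs 1, 0, -1, -5 → best response Idle.
Plant 1 against High: payoffs -4, -1, -3, 1 → best response High.
Plant 2 against Idle: payoffs -3, -2, 2 → best response High.
Plant 2 against Low: payoffs 3, -4, 0 → best response Low.
Plant 2 against Medium: payoffs 5, -2, 4 → best response Low.
Plant 2 against High: payoffs 3, -2, 2 → best response Low.
Mutual best responses: (High, Low).

Pure NE: (High, Low)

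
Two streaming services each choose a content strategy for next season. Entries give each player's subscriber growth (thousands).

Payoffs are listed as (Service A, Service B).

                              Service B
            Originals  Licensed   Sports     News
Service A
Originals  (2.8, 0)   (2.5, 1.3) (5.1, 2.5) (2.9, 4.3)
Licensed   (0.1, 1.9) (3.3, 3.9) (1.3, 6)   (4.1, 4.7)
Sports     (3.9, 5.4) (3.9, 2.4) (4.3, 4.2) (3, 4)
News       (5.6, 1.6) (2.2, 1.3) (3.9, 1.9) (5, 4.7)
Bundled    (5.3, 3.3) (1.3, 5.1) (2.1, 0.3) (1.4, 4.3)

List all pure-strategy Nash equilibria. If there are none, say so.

(News, News)

Service A against Originals: payoffs 2.8, 0.1, 3.9, 5.6, 5.3 → best response News.
Service A against Licensed: payoffs 2.5, 3.3, 3.9, 2.2, 1.3 → best response Sports.
Service A against Sports: payoffs 5.1, 1.3, 4.3, 3.9, 2.1 → best response Originals.
Service A against News: payoffs 2.9, 4.1, 3, 5, 1.4 → best response News.
Service B against Originals: payoffs 0, 1.3, 2.5, 4.3 → best response News.
Service B against Licensed: payoffs 1.9, 3.9, 6, 4.7 → best response Sports.
Service B against Sports: payoffs 5.4, 2.4, 4.2, 4 → best response Originals.
Service B against News: payoffs 1.6, 1.3, 1.9, 4.7 → best response News.
Service B against Bundled: payoffs 3.3, 5.1, 0.3, 4.3 → best response Licensed.
Mutual best responses: (News, News).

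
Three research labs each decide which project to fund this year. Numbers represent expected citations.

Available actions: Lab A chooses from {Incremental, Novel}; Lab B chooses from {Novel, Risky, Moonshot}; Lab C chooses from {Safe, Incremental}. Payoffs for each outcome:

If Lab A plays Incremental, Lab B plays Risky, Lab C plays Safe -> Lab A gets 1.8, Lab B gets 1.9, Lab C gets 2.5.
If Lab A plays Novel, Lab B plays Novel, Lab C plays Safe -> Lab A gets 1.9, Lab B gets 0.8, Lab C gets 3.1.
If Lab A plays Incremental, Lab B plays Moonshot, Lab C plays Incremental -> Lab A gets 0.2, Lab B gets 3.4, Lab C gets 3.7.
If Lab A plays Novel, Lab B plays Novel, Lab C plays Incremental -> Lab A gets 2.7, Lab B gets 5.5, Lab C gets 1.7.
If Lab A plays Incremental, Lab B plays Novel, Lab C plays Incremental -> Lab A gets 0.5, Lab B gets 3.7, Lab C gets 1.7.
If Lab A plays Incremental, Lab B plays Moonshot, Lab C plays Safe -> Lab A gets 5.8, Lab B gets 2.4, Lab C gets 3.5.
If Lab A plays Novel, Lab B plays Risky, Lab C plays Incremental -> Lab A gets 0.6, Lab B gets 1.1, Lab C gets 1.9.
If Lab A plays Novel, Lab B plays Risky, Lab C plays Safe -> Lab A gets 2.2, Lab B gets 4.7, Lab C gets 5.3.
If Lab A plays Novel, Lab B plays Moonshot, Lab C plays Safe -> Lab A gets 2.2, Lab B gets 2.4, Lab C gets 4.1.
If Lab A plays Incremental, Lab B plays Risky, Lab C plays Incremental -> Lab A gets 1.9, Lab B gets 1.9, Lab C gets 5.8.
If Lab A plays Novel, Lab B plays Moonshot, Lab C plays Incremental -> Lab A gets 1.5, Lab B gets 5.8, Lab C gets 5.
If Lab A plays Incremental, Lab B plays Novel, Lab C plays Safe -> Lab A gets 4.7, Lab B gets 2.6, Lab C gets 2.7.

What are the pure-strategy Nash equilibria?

Lab A against (Novel, Safe): payoffs 4.7, 1.9 → best response Incremental.
Lab A against (Novel, Incremental): payoffs 0.5, 2.7 → best response Novel.
Lab A against (Risky, Safe): payoffs 1.8, 2.2 → best response Novel.
Lab A against (Risky, Incremental): payoffs 1.9, 0.6 → best response Incremental.
Lab A against (Moonshot, Safe): payoffs 5.8, 2.2 → best response Incremental.
Lab A against (Moonshot, Incremental): payoffs 0.2, 1.5 → best response Novel.
Lab B against (Incremental, Safe): payoffs 2.6, 1.9, 2.4 → best response Novel.
Lab B against (Incremental, Incremental): payoffs 3.7, 1.9, 3.4 → best response Novel.
Lab B against (Novel, Safe): payoffs 0.8, 4.7, 2.4 → best response Risky.
Lab B against (Novel, Incremental): payoffs 5.5, 1.1, 5.8 → best response Moonshot.
Lab C against (Incremental, Novel): payoffs 2.7, 1.7 → best response Safe.
Lab C against (Incremental, Risky): payoffs 2.5, 5.8 → best response Incremental.
Lab C against (Incremental, Moonshot): payoffs 3.5, 3.7 → best response Incremental.
Lab C against (Novel, Novel): payoffs 3.1, 1.7 → best response Safe.
Lab C against (Novel, Risky): payoffs 5.3, 1.9 → best response Safe.
Lab C against (Novel, Moonshot): payoffs 4.1, 5 → best response Incremental.
Mutual best responses: (Incremental, Novel, Safe); (Novel, Risky, Safe); (Novel, Moonshot, Incremental).

(Incremental, Novel, Safe), (Novel, Risky, Safe), (Novel, Moonshot, Incremental)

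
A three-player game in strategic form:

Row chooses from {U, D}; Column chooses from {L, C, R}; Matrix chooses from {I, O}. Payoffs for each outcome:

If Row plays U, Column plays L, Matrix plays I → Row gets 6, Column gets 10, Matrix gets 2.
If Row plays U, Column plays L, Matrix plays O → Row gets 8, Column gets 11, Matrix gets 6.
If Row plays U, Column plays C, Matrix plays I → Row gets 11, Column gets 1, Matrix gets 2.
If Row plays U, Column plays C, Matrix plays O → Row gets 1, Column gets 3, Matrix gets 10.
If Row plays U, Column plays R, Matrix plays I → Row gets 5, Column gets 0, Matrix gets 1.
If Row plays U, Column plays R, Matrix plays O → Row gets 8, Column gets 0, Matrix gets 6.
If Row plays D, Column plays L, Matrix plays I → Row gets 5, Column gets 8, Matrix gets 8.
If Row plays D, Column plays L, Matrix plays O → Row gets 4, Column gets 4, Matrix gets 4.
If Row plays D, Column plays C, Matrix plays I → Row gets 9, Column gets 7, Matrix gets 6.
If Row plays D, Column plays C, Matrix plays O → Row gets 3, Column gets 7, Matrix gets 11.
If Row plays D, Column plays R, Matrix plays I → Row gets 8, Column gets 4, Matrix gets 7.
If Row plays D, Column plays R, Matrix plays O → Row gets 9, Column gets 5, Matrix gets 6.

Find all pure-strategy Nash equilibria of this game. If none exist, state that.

The pure Nash equilibria are (U, L, O); (D, C, O).

Row against (L, I): payoffs 6, 5 → best response U.
Row against (L, O): payoffs 8, 4 → best response U.
Row against (C, I): payoffs 11, 9 → best response U.
Row against (C, O): payoffs 1, 3 → best response D.
Row against (R, I): payoffs 5, 8 → best response D.
Row against (R, O): payoffs 8, 9 → best response D.
Column against (U, I): payoffs 10, 1, 0 → best response L.
Column against (U, O): payoffs 11, 3, 0 → best response L.
Column against (D, I): payoffs 8, 7, 4 → best response L.
Column against (D, O): payoffs 4, 7, 5 → best response C.
Matrix against (U, L): payoffs 2, 6 → best response O.
Matrix against (U, C): payoffs 2, 10 → best response O.
Matrix against (U, R): payoffs 1, 6 → best response O.
Matrix against (D, L): payoffs 8, 4 → best response I.
Matrix against (D, C): payoffs 6, 11 → best response O.
Matrix against (D, R): payoffs 7, 6 → best response I.
Mutual best responses: (U, L, O); (D, C, O).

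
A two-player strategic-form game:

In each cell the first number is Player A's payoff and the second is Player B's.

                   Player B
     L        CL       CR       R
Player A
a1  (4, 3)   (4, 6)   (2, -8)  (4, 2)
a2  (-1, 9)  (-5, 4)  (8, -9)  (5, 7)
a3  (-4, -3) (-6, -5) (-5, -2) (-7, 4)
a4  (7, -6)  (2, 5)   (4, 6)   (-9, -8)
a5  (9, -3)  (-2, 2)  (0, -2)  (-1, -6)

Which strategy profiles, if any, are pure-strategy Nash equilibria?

For each player, find the best response to each opponent profile; mutual best responses are the pure NE.
Player A against L: payoffs 4, -1, -4, 7, 9 → best response a5.
Player A against CL: payoffs 4, -5, -6, 2, -2 → best response a1.
Player A against CR: payoffs 2, 8, -5, 4, 0 → best response a2.
Player A against R: payoffs 4, 5, -7, -9, -1 → best response a2.
Player B against a1: payoffs 3, 6, -8, 2 → best response CL.
Player B against a2: payoffs 9, 4, -9, 7 → best response L.
Player B against a3: payoffs -3, -5, -2, 4 → best response R.
Player B against a4: payoffs -6, 5, 6, -8 → best response CR.
Player B against a5: payoffs -3, 2, -2, -6 → best response CL.
Mutual best responses: (a1, CL).

The unique pure-strategy Nash equilibrium is (a1, CL).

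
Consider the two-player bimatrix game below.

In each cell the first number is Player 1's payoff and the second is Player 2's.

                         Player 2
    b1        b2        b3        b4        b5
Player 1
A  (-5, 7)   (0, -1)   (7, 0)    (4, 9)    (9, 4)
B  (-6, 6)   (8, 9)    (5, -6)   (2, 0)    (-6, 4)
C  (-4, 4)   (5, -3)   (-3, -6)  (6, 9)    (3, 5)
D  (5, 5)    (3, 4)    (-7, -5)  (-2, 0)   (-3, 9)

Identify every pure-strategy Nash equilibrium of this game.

For each strategy profile, look for a profitable unilateral deviation.
(A, b1): Player 1 can switch to C (-5 → -4). Not NE.
(A, b2): Player 1 can switch to B (0 → 8). Not NE.
(A, b3): Player 2 can switch to b1 (0 → 7). Not NE.
(A, b4): Player 1 can switch to C (4 → 6). Not NE.
(A, b5): Player 2 can switch to b1 (4 → 7). Not NE.
(B, b1): Player 1 can switch to A (-6 → -5). Not NE.
(B, b2): Player 1 gets 8, best alternative 5; Player 2 gets 9, best alternative 6. No profitable deviation — NE.
(B, b3): Player 1 can switch to A (5 → 7). Not NE.
(B, b4): Player 1 can switch to A (2 → 4). Not NE.
(B, b5): Player 1 can switch to A (-6 → 9). Not NE.
(C, b1): Player 1 can switch to D (-4 → 5). Not NE.
(C, b4): Player 1 gets 6, best alternative 4; Player 2 gets 9, best alternative 5. No profitable deviation — NE.
(The remaining 8 profiles each have a profitable deviation by the same check.)

The pure Nash equilibria are (B, b2), (C, b4).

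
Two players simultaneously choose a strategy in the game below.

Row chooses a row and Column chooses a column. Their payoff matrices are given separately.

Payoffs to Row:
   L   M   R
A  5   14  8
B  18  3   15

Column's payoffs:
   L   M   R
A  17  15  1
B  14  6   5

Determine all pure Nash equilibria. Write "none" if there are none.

Mark each player's best response to every combination of opponents' strategies; a profile where every player is best-responding is a pure Nash equilibrium.
Row against L: payoffs 5, 18 → best response B.
Row against M: payoffs 14, 3 → best response A.
Row against R: payoffs 8, 15 → best response B.
Column against A: payoffs 17, 15, 1 → best response L.
Column against B: payoffs 14, 6, 5 → best response L.
Mutual best responses: (B, L).

Pure NE: (B, L)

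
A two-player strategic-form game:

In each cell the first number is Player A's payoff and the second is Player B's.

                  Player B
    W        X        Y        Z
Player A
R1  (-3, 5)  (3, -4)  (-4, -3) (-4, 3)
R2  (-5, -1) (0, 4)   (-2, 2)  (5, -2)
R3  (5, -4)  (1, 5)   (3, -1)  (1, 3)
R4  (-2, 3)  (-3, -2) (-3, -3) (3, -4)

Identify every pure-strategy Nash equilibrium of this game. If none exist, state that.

Mark each player's best response to every combination of opponents' strategies; a profile where every player is best-responding is a pure Nash equilibrium.
Player A against W: payoffs -3, -5, 5, -2 → best response R3.
Player A against X: payoffs 3, 0, 1, -3 → best response R1.
Player A against Y: payoffs -4, -2, 3, -3 → best response R3.
Player A against Z: payoffs -4, 5, 1, 3 → best response R2.
Player B against R1: payoffs 5, -4, -3, 3 → best response W.
Player B against R2: payoffs -1, 4, 2, -2 → best response X.
Player B against R3: payoffs -4, 5, -1, 3 → best response X.
Player B against R4: payoffs 3, -2, -3, -4 → best response W.
No profile is a mutual best response for all players.

none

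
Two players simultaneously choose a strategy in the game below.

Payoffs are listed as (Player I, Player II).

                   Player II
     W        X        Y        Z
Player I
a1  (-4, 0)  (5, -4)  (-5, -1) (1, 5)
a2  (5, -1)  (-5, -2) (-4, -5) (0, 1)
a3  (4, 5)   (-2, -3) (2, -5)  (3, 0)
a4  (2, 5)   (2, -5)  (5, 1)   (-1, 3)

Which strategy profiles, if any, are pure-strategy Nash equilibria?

none

Player I against W: payoffs -4, 5, 4, 2 → best response a2.
Player I against X: payoffs 5, -5, -2, 2 → best response a1.
Player I against Y: payoffs -5, -4, 2, 5 → best response a4.
Player I against Z: payoffs 1, 0, 3, -1 → best response a3.
Player II against a1: payoffs 0, -4, -1, 5 → best response Z.
Player II against a2: payoffs -1, -2, -5, 1 → best response Z.
Player II against a3: payoffs 5, -3, -5, 0 → best response W.
Player II against a4: payoffs 5, -5, 1, 3 → best response W.
No profile is a mutual best response for all players.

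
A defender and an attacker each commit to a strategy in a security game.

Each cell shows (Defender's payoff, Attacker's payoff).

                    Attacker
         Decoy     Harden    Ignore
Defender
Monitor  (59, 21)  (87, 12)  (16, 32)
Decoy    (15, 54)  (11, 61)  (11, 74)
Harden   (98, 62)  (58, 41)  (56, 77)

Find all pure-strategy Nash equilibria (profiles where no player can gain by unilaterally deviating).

Pure NE: (Harden, Ignore)

Defender against Decoy: payoffs 59, 15, 98 → best response Harden.
Defender against Harden: payoffs 87, 11, 58 → best response Monitor.
Defender against Ignore: payoffs 16, 11, 56 → best response Harden.
Attacker against Monitor: payoffs 21, 12, 32 → best response Ignore.
Attacker against Decoy: payoffs 54, 61, 74 → best response Ignore.
Attacker against Harden: payoffs 62, 41, 77 → best response Ignore.
Mutual best responses: (Harden, Ignore).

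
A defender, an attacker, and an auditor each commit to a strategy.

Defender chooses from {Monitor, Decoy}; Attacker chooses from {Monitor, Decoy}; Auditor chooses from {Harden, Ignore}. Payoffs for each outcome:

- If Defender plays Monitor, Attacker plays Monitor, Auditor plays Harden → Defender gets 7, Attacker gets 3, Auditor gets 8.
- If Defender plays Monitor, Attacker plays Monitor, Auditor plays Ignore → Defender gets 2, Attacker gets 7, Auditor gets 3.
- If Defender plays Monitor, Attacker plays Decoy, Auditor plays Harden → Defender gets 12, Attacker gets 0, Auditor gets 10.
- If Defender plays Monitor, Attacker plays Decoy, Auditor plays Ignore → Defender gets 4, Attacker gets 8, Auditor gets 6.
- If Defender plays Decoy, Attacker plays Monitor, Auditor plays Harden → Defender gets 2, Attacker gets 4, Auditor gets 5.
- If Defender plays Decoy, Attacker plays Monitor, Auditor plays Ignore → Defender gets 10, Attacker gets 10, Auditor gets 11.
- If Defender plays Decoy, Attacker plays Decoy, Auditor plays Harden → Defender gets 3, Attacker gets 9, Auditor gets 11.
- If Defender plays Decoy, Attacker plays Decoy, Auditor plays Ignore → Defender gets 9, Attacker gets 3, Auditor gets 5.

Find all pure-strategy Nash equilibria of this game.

(Monitor, Monitor, Harden), (Decoy, Monitor, Ignore)

For each player, find the best response to each opponent profile; mutual best responses are the pure NE.
Defender against (Monitor, Harden): payoffs 7, 2 → best response Monitor.
Defender against (Monitor, Ignore): payoffs 2, 10 → best response Decoy.
Defender against (Decoy, Harden): payoffs 12, 3 → best response Monitor.
Defender against (Decoy, Ignore): payoffs 4, 9 → best response Decoy.
Attacker against (Monitor, Harden): payoffs 3, 0 → best response Monitor.
Attacker against (Monitor, Ignore): payoffs 7, 8 → best response Decoy.
Attacker against (Decoy, Harden): payoffs 4, 9 → best response Decoy.
Attacker against (Decoy, Ignore): payoffs 10, 3 → best response Monitor.
Auditor against (Monitor, Monitor): payoffs 8, 3 → best response Harden.
Auditor against (Monitor, Decoy): payoffs 10, 6 → best response Harden.
Auditor against (Decoy, Monitor): payoffs 5, 11 → best response Ignore.
Auditor against (Decoy, Decoy): payoffs 11, 5 → best response Harden.
Mutual best responses: (Monitor, Monitor, Harden); (Decoy, Monitor, Ignore).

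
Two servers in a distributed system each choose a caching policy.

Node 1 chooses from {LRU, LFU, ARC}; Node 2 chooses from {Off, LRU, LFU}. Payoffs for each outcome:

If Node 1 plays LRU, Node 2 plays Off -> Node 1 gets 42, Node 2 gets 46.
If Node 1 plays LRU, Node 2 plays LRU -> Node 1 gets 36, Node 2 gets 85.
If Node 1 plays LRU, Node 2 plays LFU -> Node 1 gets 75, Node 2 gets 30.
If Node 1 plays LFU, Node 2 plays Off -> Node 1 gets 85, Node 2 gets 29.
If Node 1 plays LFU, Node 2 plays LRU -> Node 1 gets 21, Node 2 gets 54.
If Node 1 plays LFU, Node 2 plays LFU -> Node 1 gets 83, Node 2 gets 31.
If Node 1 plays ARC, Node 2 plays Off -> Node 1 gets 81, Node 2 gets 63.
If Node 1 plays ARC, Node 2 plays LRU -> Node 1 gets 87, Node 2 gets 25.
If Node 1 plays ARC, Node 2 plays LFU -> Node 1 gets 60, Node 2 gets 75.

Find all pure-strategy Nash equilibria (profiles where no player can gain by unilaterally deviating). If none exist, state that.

This game has no pure Nash equilibrium.

(LRU, Off): Node 1 can switch to LFU (42 → 85). Not NE.
(LRU, LRU): Node 1 can switch to ARC (36 → 87). Not NE.
(LRU, LFU): Node 1 can switch to LFU (75 → 83). Not NE.
(LFU, Off): Node 2 can switch to LRU (29 → 54). Not NE.
(LFU, LRU): Node 1 can switch to LRU (21 → 36). Not NE.
(LFU, LFU): Node 2 can switch to LRU (31 → 54). Not NE.
(ARC, Off): Node 1 can switch to LFU (81 → 85). Not NE.
(ARC, LRU): Node 2 can switch to Off (25 → 63). Not NE.
(ARC, LFU): Node 1 can switch to LRU (60 → 75). Not NE.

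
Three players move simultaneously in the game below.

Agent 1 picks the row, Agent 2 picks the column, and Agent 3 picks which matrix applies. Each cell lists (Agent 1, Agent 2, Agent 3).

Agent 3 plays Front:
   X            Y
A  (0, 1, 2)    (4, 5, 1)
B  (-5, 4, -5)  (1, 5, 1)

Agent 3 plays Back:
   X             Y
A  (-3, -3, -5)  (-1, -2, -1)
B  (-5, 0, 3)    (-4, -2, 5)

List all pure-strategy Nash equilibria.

Pure NE: (A, Y, Front)

Agent 1 against (X, Front): payoffs 0, -5 → best response A.
Agent 1 against (X, Back): payoffs -3, -5 → best response A.
Agent 1 against (Y, Front): payoffs 4, 1 → best response A.
Agent 1 against (Y, Back): payoffs -1, -4 → best response A.
Agent 2 against (A, Front): payoffs 1, 5 → best response Y.
Agent 2 against (A, Back): payoffs -3, -2 → best response Y.
Agent 2 against (B, Front): payoffs 4, 5 → best response Y.
Agent 2 against (B, Back): payoffs 0, -2 → best response X.
Agent 3 against (A, X): payoffs 2, -5 → best response Front.
Agent 3 against (A, Y): payoffs 1, -1 → best response Front.
Agent 3 against (B, X): payoffs -5, 3 → best response Back.
Agent 3 against (B, Y): payoffs 1, 5 → best response Back.
Mutual best responses: (A, Y, Front).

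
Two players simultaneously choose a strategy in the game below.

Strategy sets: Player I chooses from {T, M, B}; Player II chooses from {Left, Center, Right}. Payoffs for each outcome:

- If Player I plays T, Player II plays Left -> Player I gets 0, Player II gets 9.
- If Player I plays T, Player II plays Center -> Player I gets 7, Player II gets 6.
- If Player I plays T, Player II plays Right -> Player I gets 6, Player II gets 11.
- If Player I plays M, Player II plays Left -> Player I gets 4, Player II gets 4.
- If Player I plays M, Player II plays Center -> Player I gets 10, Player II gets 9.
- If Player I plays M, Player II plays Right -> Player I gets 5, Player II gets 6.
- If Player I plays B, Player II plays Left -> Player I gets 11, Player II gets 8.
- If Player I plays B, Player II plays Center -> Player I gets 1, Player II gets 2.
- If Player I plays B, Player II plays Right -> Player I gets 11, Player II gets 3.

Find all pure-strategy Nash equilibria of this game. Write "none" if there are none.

For each strategy profile, look for a profitable unilateral deviation.
(T, Left): Player I can switch to M (0 → 4). Not NE.
(T, Center): Player I can switch to M (7 → 10). Not NE.
(T, Right): Player I can switch to B (6 → 11). Not NE.
(M, Left): Player I can switch to B (4 → 11). Not NE.
(M, Center): Player I gets 10, best alternative 7; Player II gets 9, best alternative 6. No profitable deviation — NE.
(M, Right): Player I can switch to T (5 → 6). Not NE.
(B, Left): Player I gets 11, best alternative 4; Player II gets 8, best alternative 3. No profitable deviation — NE.
(B, Center): Player I can switch to T (1 → 7). Not NE.
(B, Right): Player II can switch to Left (3 → 8). Not NE.

Pure-strategy Nash equilibria: (M, Center), (B, Left)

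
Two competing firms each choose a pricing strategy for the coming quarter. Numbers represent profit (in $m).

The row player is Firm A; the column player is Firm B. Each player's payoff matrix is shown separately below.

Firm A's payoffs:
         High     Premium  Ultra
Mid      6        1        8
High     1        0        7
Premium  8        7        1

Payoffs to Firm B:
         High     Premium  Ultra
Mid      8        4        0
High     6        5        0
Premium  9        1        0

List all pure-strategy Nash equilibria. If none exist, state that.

Mark each player's best response to every combination of opponents' strategies; a profile where every player is best-responding is a pure Nash equilibrium.
Firm A against High: payoffs 6, 1, 8 → best response Premium.
Firm A against Premium: payoffs 1, 0, 7 → best response Premium.
Firm A against Ultra: payoffs 8, 7, 1 → best response Mid.
Firm B against Mid: payoffs 8, 4, 0 → best response High.
Firm B against High: payoffs 6, 5, 0 → best response High.
Firm B against Premium: payoffs 9, 1, 0 → best response High.
Mutual best responses: (Premium, High).

(Premium, High)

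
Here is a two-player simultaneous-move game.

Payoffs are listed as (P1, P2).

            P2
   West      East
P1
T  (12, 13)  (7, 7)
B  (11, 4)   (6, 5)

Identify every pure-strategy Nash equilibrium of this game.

(T, West): P1 gets 12, best alternative 11; P2 gets 13, best alternative 7. No profitable deviation — NE.
(T, East): P2 can switch to West (7 → 13). Not NE.
(B, West): P1 can switch to T (11 → 12). Not NE.
(B, East): P1 can switch to T (6 → 7). Not NE.

(T, West)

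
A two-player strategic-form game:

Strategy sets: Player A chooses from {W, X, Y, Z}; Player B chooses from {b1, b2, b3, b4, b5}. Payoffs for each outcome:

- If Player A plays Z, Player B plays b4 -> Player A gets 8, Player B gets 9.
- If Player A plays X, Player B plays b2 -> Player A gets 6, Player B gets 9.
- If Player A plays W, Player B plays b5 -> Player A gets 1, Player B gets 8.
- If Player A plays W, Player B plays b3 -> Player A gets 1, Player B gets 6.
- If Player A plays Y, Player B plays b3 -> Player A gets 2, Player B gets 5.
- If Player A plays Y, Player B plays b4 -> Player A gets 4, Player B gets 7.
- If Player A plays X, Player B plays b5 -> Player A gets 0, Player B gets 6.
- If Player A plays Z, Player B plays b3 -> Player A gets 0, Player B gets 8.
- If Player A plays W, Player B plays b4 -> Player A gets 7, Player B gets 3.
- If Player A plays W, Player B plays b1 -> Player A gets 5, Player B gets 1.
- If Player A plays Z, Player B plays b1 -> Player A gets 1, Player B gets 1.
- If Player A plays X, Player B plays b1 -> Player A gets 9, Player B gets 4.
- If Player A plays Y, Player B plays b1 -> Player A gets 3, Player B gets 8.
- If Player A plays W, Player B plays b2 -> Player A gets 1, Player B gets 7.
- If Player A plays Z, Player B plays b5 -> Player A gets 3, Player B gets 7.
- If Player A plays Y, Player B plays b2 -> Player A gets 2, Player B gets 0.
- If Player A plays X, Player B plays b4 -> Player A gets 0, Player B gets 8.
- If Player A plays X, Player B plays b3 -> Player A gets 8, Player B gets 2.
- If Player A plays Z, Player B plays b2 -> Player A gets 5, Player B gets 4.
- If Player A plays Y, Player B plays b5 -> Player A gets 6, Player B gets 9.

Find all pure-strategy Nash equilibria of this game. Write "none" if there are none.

For each player, find the best response to each opponent profile; mutual best responses are the pure NE.
Player A against b1: payoffs 5, 9, 3, 1 → best response X.
Player A against b2: payoffs 1, 6, 2, 5 → best response X.
Player A against b3: payoffs 1, 8, 2, 0 → best response X.
Player A against b4: payoffs 7, 0, 4, 8 → best response Z.
Player A against b5: payoffs 1, 0, 6, 3 → best response Y.
Player B against W: payoffs 1, 7, 6, 3, 8 → best response b5.
Player B against X: payoffs 4, 9, 2, 8, 6 → best response b2.
Player B against Y: payoffs 8, 0, 5, 7, 9 → best response b5.
Player B against Z: payoffs 1, 4, 8, 9, 7 → best response b4.
Mutual best responses: (X, b2); (Y, b5); (Z, b4).

The pure Nash equilibria are (X, b2); (Y, b5); (Z, b4).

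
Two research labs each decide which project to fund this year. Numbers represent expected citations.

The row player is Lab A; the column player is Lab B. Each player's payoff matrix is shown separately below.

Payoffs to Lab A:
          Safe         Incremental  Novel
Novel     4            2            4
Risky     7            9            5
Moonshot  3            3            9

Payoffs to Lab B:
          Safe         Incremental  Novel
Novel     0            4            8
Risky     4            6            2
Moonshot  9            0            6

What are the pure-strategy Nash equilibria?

Lab A against Safe: payoffs 4, 7, 3 → best response Risky.
Lab A against Incremental: payoffs 2, 9, 3 → best response Risky.
Lab A against Novel: payoffs 4, 5, 9 → best response Moonshot.
Lab B against Novel: payoffs 0, 4, 8 → best response Novel.
Lab B against Risky: payoffs 4, 6, 2 → best response Incremental.
Lab B against Moonshot: payoffs 9, 0, 6 → best response Safe.
Mutual best responses: (Risky, Incremental).

(Risky, Incremental)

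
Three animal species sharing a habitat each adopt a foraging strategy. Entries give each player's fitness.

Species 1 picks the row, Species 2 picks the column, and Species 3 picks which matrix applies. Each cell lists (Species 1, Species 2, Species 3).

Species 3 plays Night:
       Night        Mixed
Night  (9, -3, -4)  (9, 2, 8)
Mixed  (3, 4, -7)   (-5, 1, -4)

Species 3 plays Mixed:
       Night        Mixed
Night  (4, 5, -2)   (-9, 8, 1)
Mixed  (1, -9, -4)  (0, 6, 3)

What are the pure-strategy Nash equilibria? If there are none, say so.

(Night, Mixed, Night), (Mixed, Mixed, Mixed)

Species 1 against (Night, Night): payoffs 9, 3 → best response Night.
Species 1 against (Night, Mixed): payoffs 4, 1 → best response Night.
Species 1 against (Mixed, Night): payoffs 9, -5 → best response Night.
Species 1 against (Mixed, Mixed): payoffs -9, 0 → best response Mixed.
Species 2 against (Night, Night): payoffs -3, 2 → best response Mixed.
Species 2 against (Night, Mixed): payoffs 5, 8 → best response Mixed.
Species 2 against (Mixed, Night): payoffs 4, 1 → best response Night.
Species 2 against (Mixed, Mixed): payoffs -9, 6 → best response Mixed.
Species 3 against (Night, Night): payoffs -4, -2 → best response Mixed.
Species 3 against (Night, Mixed): payoffs 8, 1 → best response Night.
Species 3 against (Mixed, Night): payoffs -7, -4 → best response Mixed.
Species 3 against (Mixed, Mixed): payoffs -4, 3 → best response Mixed.
Mutual best responses: (Night, Mixed, Night); (Mixed, Mixed, Mixed).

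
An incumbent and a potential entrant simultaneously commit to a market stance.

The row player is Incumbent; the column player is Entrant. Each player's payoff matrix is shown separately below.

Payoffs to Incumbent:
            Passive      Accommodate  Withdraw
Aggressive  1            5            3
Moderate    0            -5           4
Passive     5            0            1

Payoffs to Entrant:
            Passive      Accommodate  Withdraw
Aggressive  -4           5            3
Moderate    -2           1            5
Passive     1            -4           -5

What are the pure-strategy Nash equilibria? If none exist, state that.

(Aggressive, Accommodate) and (Moderate, Withdraw) and (Passive, Passive)

For each player, find the best response to each opponent profile; mutual best responses are the pure NE.
Incumbent against Passive: payoffs 1, 0, 5 → best response Passive.
Incumbent against Accommodate: payoffs 5, -5, 0 → best response Aggressive.
Incumbent against Withdraw: payoffs 3, 4, 1 → best response Moderate.
Entrant against Aggressive: payoffs -4, 5, 3 → best response Accommodate.
Entrant against Moderate: payoffs -2, 1, 5 → best response Withdraw.
Entrant against Passive: payoffs 1, -4, -5 → best response Passive.
Mutual best responses: (Aggressive, Accommodate); (Moderate, Withdraw); (Passive, Passive).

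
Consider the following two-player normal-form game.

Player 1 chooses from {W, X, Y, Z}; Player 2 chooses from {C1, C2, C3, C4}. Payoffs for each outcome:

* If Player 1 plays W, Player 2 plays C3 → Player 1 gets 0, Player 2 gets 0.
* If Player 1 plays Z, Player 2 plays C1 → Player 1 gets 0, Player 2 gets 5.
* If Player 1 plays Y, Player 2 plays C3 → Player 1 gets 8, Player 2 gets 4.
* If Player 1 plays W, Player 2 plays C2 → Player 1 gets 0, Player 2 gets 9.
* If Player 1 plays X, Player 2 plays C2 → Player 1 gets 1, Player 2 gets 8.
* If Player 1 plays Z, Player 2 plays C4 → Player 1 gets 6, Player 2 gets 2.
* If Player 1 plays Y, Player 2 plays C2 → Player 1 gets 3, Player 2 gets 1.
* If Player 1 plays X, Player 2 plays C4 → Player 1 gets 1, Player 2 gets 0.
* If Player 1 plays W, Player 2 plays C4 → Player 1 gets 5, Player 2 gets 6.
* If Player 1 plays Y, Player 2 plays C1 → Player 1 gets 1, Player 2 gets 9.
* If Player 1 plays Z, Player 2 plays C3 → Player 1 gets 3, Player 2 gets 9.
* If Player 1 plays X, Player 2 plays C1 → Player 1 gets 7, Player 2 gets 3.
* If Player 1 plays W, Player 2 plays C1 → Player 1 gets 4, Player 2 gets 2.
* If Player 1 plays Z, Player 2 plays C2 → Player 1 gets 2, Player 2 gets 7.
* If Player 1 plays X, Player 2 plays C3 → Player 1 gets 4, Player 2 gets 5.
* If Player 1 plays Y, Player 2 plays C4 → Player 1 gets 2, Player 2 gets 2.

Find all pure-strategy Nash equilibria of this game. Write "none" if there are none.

(W, C1): Player 1 can switch to X (4 → 7). Not NE.
(W, C2): Player 1 can switch to X (0 → 1). Not NE.
(W, C3): Player 1 can switch to X (0 → 4). Not NE.
(W, C4): Player 1 can switch to Z (5 → 6). Not NE.
(X, C1): Player 2 can switch to C2 (3 → 8). Not NE.
(X, C2): Player 1 can switch to Y (1 → 3). Not NE.
(The remaining 10 profiles each have a profitable deviation by the same check.)

none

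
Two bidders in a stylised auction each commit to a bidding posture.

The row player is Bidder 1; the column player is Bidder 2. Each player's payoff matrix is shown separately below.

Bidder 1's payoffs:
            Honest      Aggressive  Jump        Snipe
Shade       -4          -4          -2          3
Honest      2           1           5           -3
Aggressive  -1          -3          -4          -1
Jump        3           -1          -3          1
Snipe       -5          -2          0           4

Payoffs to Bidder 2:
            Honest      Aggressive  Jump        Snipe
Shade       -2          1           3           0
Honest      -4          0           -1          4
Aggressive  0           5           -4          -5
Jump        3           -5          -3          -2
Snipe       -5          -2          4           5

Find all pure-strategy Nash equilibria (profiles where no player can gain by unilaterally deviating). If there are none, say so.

Pure-strategy Nash equilibria: (Jump, Honest), (Snipe, Snipe)

Mark each player's best response to every combination of opponents' strategies; a profile where every player is best-responding is a pure Nash equilibrium.
Bidder 1 against Honest: payoffs -4, 2, -1, 3, -5 → best response Jump.
Bidder 1 against Aggressive: payoffs -4, 1, -3, -1, -2 → best response Honest.
Bidder 1 against Jump: payoffs -2, 5, -4, -3, 0 → best response Honest.
Bidder 1 against Snipe: payoffs 3, -3, -1, 1, 4 → best response Snipe.
Bidder 2 against Shade: payoffs -2, 1, 3, 0 → best response Jump.
Bidder 2 against Honest: payoffs -4, 0, -1, 4 → best response Snipe.
Bidder 2 against Aggressive: payoffs 0, 5, -4, -5 → best response Aggressive.
Bidder 2 against Jump: payoffs 3, -5, -3, -2 → best response Honest.
Bidder 2 against Snipe: payoffs -5, -2, 4, 5 → best response Snipe.
Mutual best responses: (Jump, Honest); (Snipe, Snipe).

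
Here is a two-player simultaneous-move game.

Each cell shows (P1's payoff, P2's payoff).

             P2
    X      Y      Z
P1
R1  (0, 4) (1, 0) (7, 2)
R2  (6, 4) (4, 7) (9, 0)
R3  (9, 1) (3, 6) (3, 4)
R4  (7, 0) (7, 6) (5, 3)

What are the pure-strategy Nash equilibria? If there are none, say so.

P1 against X: payoffs 0, 6, 9, 7 → best response R3.
P1 against Y: payoffs 1, 4, 3, 7 → best response R4.
P1 against Z: payoffs 7, 9, 3, 5 → best response R2.
P2 against R1: payoffs 4, 0, 2 → best response X.
P2 against R2: payoffs 4, 7, 0 → best response Y.
P2 against R3: payoffs 1, 6, 4 → best response Y.
P2 against R4: payoffs 0, 6, 3 → best response Y.
Mutual best responses: (R4, Y).

The unique pure-strategy Nash equilibrium is (R4, Y).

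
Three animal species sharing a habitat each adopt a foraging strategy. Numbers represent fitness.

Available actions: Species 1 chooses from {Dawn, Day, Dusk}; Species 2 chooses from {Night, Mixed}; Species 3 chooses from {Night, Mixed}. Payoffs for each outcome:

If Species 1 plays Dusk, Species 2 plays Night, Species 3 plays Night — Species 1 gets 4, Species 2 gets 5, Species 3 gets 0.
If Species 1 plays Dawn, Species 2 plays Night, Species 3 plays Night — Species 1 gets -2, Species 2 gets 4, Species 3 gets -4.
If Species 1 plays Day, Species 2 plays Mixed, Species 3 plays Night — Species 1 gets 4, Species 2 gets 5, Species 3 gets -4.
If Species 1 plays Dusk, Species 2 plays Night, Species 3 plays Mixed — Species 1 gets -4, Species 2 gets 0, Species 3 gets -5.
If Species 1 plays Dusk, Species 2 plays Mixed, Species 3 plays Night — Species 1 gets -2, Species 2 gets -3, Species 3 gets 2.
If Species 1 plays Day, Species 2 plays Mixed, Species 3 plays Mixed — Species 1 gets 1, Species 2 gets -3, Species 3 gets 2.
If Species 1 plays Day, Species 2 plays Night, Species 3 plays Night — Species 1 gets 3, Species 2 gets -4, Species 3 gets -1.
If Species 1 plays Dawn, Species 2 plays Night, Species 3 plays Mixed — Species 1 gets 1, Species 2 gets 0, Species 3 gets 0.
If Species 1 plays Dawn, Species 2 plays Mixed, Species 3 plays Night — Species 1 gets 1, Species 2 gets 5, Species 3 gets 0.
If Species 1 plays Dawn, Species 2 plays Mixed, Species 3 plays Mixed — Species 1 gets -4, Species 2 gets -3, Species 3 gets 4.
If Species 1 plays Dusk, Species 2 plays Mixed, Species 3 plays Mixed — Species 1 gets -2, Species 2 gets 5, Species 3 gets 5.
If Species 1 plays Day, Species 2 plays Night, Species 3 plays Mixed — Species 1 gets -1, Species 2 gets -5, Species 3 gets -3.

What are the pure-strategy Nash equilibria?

Pure-strategy Nash equilibria: (Dawn, Night, Mixed), (Day, Mixed, Mixed), (Dusk, Night, Night)

For each player, find the best response to each opponent profile; mutual best responses are the pure NE.
Species 1 against (Night, Night): payoffs -2, 3, 4 → best response Dusk.
Species 1 against (Night, Mixed): payoffs 1, -1, -4 → best response Dawn.
Species 1 against (Mixed, Night): payoffs 1, 4, -2 → best response Day.
Species 1 against (Mixed, Mixed): payoffs -4, 1, -2 → best response Day.
Species 2 against (Dawn, Night): payoffs 4, 5 → best response Mixed.
Species 2 against (Dawn, Mixed): payoffs 0, -3 → best response Night.
Species 2 against (Day, Night): payoffs -4, 5 → best response Mixed.
Species 2 against (Day, Mixed): payoffs -5, -3 → best response Mixed.
Species 2 against (Dusk, Night): payoffs 5, -3 → best response Night.
Species 2 against (Dusk, Mixed): payoffs 0, 5 → best response Mixed.
Species 3 against (Dawn, Night): payoffs -4, 0 → best response Mixed.
Species 3 against (Dawn, Mixed): payoffs 0, 4 → best response Mixed.
Species 3 against (Day, Night): payoffs -1, -3 → best response Night.
Species 3 against (Day, Mixed): payoffs -4, 2 → best response Mixed.
Species 3 against (Dusk, Night): payoffs 0, -5 → best response Night.
Species 3 against (Dusk, Mixed): payoffs 2, 5 → best response Mixed.
Mutual best responses: (Dawn, Night, Mixed); (Day, Mixed, Mixed); (Dusk, Night, Night).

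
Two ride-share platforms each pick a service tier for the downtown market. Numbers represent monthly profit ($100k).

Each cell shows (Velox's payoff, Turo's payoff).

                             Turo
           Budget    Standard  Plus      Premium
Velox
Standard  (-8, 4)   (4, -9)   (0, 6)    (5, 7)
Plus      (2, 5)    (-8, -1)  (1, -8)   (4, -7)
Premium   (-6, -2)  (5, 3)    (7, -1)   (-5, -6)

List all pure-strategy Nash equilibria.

(Standard, Budget): Velox can switch to Plus (-8 → 2). Not NE.
(Standard, Standard): Velox can switch to Premium (4 → 5). Not NE.
(Standard, Plus): Velox can switch to Plus (0 → 1). Not NE.
(Standard, Premium): Velox gets 5, best alternative 4; Turo gets 7, best alternative 6. No profitable deviation — NE.
(Plus, Budget): Velox gets 2, best alternative -6; Turo gets 5, best alternative -1. No profitable deviation — NE.
(Plus, Standard): Velox can switch to Standard (-8 → 4). Not NE.
(Plus, Plus): Velox can switch to Premium (1 → 7). Not NE.
(Plus, Premium): Velox can switch to Standard (4 → 5). Not NE.
(Premium, Budget): Velox can switch to Plus (-6 → 2). Not NE.
(Premium, Standard): Velox gets 5, best alternative 4; Turo gets 3, best alternative -1. No profitable deviation — NE.
(Premium, Plus): Turo can switch to Standard (-1 → 3). Not NE.
(The remaining 1 profile has a profitable deviation by the same check.)

Pure-strategy Nash equilibria: (Standard, Premium); (Plus, Budget); (Premium, Standard)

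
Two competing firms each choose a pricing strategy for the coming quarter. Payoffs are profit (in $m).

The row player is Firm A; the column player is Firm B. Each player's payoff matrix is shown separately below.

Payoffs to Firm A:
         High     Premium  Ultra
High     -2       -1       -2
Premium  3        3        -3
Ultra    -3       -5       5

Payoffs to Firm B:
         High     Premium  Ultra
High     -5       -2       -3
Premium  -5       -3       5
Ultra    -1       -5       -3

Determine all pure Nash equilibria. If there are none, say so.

(High, High): Firm A can switch to Premium (-2 → 3). Not NE.
(High, Premium): Firm A can switch to Premium (-1 → 3). Not NE.
(High, Ultra): Firm A can switch to Ultra (-2 → 5). Not NE.
(Premium, High): Firm B can switch to Premium (-5 → -3). Not NE.
(Premium, Premium): Firm B can switch to Ultra (-3 → 5). Not NE.
(Premium, Ultra): Firm A can switch to High (-3 → -2). Not NE.
(Ultra, High): Firm A can switch to High (-3 → -2). Not NE.
(Ultra, Premium): Firm A can switch to High (-5 → -1). Not NE.
(Ultra, Ultra): Firm B can switch to High (-3 → -1). Not NE.

none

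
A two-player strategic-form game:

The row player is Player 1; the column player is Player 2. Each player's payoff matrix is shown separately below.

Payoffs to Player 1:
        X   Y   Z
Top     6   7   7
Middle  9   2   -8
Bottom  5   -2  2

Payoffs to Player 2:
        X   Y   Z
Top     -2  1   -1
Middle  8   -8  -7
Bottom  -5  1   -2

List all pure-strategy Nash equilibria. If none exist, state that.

(Top, Y) and (Middle, X)

(Top, X): Player 1 can switch to Middle (6 → 9). Not NE.
(Top, Y): Player 1 gets 7, best alternative 2; Player 2 gets 1, best alternative -1. No profitable deviation — NE.
(Top, Z): Player 2 can switch to Y (-1 → 1). Not NE.
(Middle, X): Player 1 gets 9, best alternative 6; Player 2 gets 8, best alternative -7. No profitable deviation — NE.
(Middle, Y): Player 1 can switch to Top (2 → 7). Not NE.
(Middle, Z): Player 1 can switch to Top (-8 → 7). Not NE.
(Bottom, X): Player 1 can switch to Top (5 → 6). Not NE.
(Bottom, Y): Player 1 can switch to Top (-2 → 7). Not NE.
(Bottom, Z): Player 1 can switch to Top (2 → 7). Not NE.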